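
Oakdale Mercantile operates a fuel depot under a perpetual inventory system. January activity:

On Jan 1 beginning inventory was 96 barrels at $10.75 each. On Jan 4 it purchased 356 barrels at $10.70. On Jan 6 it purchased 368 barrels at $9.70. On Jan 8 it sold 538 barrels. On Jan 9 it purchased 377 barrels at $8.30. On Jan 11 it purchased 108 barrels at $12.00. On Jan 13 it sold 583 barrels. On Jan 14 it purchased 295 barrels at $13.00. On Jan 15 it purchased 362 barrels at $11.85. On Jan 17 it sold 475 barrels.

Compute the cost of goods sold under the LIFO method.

Jan 8, 538 sold [LIFO — newest first]: 368 @ $9.70 + 170 @ $10.70 = $5,388.60
Jan 13, 583 sold [LIFO — newest first]: 108 @ $12.00 + 377 @ $8.30 + 98 @ $10.70 = $5,473.70
Jan 17, 475 sold [LIFO — newest first]: 362 @ $11.85 + 113 @ $13.00 = $5,758.70
Total COGS = $5,388.60 + $5,473.70 + $5,758.70 = $16,621.00
Ending inventory: 96 @ $10.75 + 88 @ $10.70 + 182 @ $13.00 = $4,339.60

COGS = $16,621.00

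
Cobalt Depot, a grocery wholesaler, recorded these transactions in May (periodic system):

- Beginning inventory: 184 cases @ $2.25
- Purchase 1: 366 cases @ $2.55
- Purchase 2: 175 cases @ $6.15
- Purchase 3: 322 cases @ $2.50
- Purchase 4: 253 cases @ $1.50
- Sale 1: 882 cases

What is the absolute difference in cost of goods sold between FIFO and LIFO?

FIFO COGS: 184 @ $2.25 + 366 @ $2.55 + 175 @ $6.15 + 157 @ $2.50 = $2,816.05
LIFO COGS: 253 @ $1.50 + 322 @ $2.50 + 175 @ $6.15 + 132 @ $2.55 = $2,597.35
Difference = |$2,816.05 − $2,597.35| = $218.70

$218.70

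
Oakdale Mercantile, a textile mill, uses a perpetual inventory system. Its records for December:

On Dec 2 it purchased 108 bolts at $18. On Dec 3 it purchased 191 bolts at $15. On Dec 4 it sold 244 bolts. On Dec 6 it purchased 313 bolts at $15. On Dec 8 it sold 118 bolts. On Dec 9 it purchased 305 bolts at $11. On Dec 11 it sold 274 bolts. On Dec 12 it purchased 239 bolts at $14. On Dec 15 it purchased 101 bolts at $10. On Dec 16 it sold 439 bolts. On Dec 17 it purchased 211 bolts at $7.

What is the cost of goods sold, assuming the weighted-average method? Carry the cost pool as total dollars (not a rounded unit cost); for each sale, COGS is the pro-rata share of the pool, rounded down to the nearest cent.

After Dec 2: 108 on hand, pool $1,944.00 (≈ $18.0000 each)
After Dec 3: 299 on hand, pool $4,809.00 (≈ $16.0836 each)
Dec 4, sell 244: 244/299 × $4,809.00 → $3,924.40
After Dec 6: 368 on hand, pool $5,579.60 (≈ $15.1620 each)
Dec 8, sell 118: 118/368 × $5,579.60 → $1,789.11
After Dec 9: 555 on hand, pool $7,145.49 (≈ $12.8748 each)
Dec 11, sell 274: 274/555 × $7,145.49 → $3,527.68
After Dec 12: 520 on hand, pool $6,963.81 (≈ $13.3919 each)
After Dec 15: 621 on hand, pool $7,973.81 (≈ $12.8403 each)
Dec 16, sell 439: 439/621 × $7,973.81 → $5,636.88
After Dec 17: 393 on hand, pool $3,813.93 (≈ $9.7047 each)
Total COGS = $3,924.40 + $1,789.11 + $3,527.68 + $5,636.88 = $14,878.07
Ending inventory (cost pool remaining) = $3,813.93

COGS = $14,878.07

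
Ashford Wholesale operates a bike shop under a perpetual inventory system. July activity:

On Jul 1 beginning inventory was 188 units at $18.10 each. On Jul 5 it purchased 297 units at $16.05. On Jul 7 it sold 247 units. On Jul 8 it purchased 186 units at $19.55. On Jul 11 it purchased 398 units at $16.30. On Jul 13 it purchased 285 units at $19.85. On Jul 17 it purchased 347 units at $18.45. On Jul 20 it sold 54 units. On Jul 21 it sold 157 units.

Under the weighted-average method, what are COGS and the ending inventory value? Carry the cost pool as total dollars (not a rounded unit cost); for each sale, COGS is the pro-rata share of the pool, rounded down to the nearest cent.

COGS = $7,961.53; ending inventory = $22,391.22

After Jul 1: 188 on hand, pool $3,402.80 (≈ $18.1000 each)
After Jul 5: 485 on hand, pool $8,169.65 (≈ $16.8446 each)
Jul 7, sell 247: 247/485 × $8,169.65 → $4,160.62
After Jul 8: 424 on hand, pool $7,645.33 (≈ $18.0314 each)
After Jul 11: 822 on hand, pool $14,132.73 (≈ $17.1931 each)
After Jul 13: 1107 on hand, pool $19,789.98 (≈ $17.8771 each)
After Jul 17: 1454 on hand, pool $26,192.13 (≈ $18.0138 each)
Jul 20, sell 54: 54/1454 × $26,192.13 → $972.74
Jul 21, sell 157: 157/1400 × $25,219.39 → $2,828.17
Total COGS = $4,160.62 + $972.74 + $2,828.17 = $7,961.53
Ending inventory (cost pool remaining) = $22,391.22
Check: goods available $30,352.75 = COGS $7,961.53 + ending $22,391.22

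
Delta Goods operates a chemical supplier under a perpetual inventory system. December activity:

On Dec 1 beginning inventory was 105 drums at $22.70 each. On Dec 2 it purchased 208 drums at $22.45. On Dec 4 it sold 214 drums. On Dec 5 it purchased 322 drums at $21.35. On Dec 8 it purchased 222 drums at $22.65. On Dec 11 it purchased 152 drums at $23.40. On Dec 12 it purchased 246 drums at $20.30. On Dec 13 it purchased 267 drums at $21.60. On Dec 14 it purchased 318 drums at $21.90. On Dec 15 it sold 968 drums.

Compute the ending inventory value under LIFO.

Dec 4, 214 sold [LIFO — newest first]: 208 @ $22.45 + 6 @ $22.70 = $4,805.80
Dec 15, 968 sold [LIFO — newest first]: 318 @ $21.90 + 267 @ $21.60 + 246 @ $20.30 + 137 @ $23.40 = $20,931.00
Total COGS = $4,805.80 + $20,931.00 = $25,736.80
Ending inventory: 99 @ $22.70 + 322 @ $21.35 + 222 @ $22.65 + 15 @ $23.40 = $14,501.30
Check: goods available $40,238.10 = COGS $25,736.80 + ending $14,501.30

Ending inventory = $14,501.30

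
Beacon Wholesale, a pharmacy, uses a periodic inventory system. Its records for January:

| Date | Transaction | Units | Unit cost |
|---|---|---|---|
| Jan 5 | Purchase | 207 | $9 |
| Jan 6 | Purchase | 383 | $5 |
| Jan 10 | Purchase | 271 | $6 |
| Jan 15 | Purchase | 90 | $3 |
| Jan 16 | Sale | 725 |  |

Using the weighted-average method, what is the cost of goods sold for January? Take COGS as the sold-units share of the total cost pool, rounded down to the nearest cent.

COGS = $4,325.60

Jan 16, sell 725: 725/951 × $5,674.00 → $4,325.60
Ending inventory (cost pool remaining) = $1,348.40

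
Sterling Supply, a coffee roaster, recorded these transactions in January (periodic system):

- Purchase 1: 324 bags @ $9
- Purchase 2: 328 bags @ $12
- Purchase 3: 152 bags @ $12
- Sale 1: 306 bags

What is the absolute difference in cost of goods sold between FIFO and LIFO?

$918

FIFO COGS: 306 @ $9 = $2,754
LIFO COGS: 152 @ $12 + 154 @ $12 = $3,672
Difference = |$2,754 − $3,672| = $918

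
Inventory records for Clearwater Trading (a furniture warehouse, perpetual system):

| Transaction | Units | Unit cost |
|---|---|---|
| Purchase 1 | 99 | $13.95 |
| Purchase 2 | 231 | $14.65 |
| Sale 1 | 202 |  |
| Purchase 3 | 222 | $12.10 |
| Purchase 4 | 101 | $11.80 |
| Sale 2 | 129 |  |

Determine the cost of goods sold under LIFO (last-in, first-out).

COGS = $4,489.90

Sale 1 (202) [LIFO — newest first]: 202 @ $14.65 = $2,959.30
Sale 2 (129) [LIFO — newest first]: 101 @ $11.80 + 28 @ $12.10 = $1,530.60
Total COGS = $2,959.30 + $1,530.60 = $4,489.90
Ending inventory: 99 @ $13.95 + 29 @ $14.65 + 194 @ $12.10 = $4,153.30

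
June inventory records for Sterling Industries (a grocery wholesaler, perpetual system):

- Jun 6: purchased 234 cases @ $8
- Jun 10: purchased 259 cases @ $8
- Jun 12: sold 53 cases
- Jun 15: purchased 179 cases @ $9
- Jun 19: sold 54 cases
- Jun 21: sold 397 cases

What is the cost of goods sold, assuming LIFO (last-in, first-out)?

Jun 12, 53 sold [LIFO — newest first]: 53 @ $8 = $424
Jun 19, 54 sold [LIFO — newest first]: 54 @ $9 = $486
Jun 21, 397 sold [LIFO — newest first]: 125 @ $9 + 206 @ $8 + 66 @ $8 = $3,301
Total COGS = $424 + $486 + $3,301 = $4,211
Ending inventory: 168 @ $8 = $1,344

COGS = $4,211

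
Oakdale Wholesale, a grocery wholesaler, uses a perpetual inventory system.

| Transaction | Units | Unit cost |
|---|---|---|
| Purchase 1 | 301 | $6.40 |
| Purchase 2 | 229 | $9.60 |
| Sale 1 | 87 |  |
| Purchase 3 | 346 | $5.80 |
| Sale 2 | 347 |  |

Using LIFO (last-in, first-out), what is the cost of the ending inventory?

Ending inventory = $3,280.00

Sale 1 (87) [LIFO — newest first]: 87 @ $9.60 = $835.20
Sale 2 (347) [LIFO — newest first]: 346 @ $5.80 + 1 @ $9.60 = $2,016.40
Total COGS = $835.20 + $2,016.40 = $2,851.60
Ending inventory: 301 @ $6.40 + 141 @ $9.60 = $3,280.00
Check: goods available $6,131.60 = COGS $2,851.60 + ending $3,280.00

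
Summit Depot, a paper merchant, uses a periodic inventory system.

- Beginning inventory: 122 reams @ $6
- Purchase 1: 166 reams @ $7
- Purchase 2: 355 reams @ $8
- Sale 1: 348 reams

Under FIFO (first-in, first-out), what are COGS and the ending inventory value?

COGS = $2,374; ending inventory = $2,360

Sale 1 (348) [FIFO — oldest first]: 122 @ $6 + 166 @ $7 + 60 @ $8 = $2,374
Ending inventory: 295 @ $8 = $2,360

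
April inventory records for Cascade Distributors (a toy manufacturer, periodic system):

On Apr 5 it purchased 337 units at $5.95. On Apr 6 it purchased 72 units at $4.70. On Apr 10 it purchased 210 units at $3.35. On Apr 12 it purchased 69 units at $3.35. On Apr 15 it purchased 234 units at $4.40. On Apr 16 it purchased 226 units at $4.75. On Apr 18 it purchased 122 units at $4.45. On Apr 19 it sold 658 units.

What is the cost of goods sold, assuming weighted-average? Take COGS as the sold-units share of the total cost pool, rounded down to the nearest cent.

Apr 19, sell 658: 658/1270 × $5,924.20 → $3,069.38
Ending inventory (cost pool remaining) = $2,854.82
Check: goods available $5,924.20 = COGS $3,069.38 + ending $2,854.82

COGS = $3,069.38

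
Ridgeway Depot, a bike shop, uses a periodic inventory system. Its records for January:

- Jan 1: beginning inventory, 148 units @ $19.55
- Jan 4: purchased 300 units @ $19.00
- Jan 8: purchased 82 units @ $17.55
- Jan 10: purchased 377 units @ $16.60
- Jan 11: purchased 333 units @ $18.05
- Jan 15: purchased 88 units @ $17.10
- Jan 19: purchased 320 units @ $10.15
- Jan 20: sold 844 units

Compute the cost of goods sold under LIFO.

COGS = $12,473.25

Jan 20, 844 sold [LIFO — newest first]: 320 @ $10.15 + 88 @ $17.10 + 333 @ $18.05 + 103 @ $16.60 = $12,473.25
Ending inventory: 148 @ $19.55 + 300 @ $19.00 + 82 @ $17.55 + 274 @ $16.60 = $14,580.90
Check: goods available $27,054.15 = COGS $12,473.25 + ending $14,580.90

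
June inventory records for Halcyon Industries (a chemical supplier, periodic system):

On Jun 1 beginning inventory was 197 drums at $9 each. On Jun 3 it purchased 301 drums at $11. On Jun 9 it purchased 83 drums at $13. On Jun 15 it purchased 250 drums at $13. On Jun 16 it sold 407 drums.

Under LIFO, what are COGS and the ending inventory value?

Jun 16, 407 sold [LIFO — newest first]: 250 @ $13 + 83 @ $13 + 74 @ $11 = $5,143
Ending inventory: 197 @ $9 + 227 @ $11 = $4,270
Check: goods available $9,413 = COGS $5,143 + ending $4,270

COGS = $5,143; ending inventory = $4,270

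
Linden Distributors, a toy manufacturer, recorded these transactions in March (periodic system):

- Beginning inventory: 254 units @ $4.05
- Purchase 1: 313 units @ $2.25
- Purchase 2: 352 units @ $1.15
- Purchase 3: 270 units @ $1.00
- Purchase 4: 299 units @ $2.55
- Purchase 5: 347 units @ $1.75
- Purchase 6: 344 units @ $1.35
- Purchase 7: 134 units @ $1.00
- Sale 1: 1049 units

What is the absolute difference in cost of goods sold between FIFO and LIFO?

$490.90

FIFO COGS: 254 @ $4.05 + 313 @ $2.25 + 352 @ $1.15 + 130 @ $1.00 = $2,267.75
LIFO COGS: 134 @ $1.00 + 344 @ $1.35 + 347 @ $1.75 + 224 @ $2.55 = $1,776.85
Difference = |$2,267.75 − $1,776.85| = $490.90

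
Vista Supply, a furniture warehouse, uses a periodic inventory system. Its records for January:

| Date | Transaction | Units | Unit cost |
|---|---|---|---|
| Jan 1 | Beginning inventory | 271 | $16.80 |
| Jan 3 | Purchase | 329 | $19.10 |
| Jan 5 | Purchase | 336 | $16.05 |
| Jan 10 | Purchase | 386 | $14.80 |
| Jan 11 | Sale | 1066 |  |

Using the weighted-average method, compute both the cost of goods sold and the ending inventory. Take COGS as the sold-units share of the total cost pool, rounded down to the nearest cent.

Jan 11, sell 1066: 1066/1322 × $21,942.30 → $17,693.26
Ending inventory (cost pool remaining) = $4,249.04
Check: goods available $21,942.30 = COGS $17,693.26 + ending $4,249.04

COGS = $17,693.26; ending inventory = $4,249.04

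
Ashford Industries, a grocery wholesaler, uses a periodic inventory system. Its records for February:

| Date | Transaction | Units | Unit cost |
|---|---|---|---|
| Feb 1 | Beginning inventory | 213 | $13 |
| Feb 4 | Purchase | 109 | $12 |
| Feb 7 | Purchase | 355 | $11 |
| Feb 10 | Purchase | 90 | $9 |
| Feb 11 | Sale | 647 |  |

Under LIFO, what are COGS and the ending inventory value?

Feb 11, 647 sold [LIFO — newest first]: 90 @ $9 + 355 @ $11 + 109 @ $12 + 93 @ $13 = $7,232
Ending inventory: 120 @ $13 = $1,560
Check: goods available $8,792 = COGS $7,232 + ending $1,560

COGS = $7,232; ending inventory = $1,560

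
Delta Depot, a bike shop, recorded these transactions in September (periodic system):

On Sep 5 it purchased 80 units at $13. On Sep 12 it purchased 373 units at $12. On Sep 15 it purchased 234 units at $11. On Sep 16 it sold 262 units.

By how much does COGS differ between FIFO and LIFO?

FIFO COGS: 80 @ $13 + 182 @ $12 = $3,224
LIFO COGS: 234 @ $11 + 28 @ $12 = $2,910
Difference = |$3,224 − $2,910| = $314

$314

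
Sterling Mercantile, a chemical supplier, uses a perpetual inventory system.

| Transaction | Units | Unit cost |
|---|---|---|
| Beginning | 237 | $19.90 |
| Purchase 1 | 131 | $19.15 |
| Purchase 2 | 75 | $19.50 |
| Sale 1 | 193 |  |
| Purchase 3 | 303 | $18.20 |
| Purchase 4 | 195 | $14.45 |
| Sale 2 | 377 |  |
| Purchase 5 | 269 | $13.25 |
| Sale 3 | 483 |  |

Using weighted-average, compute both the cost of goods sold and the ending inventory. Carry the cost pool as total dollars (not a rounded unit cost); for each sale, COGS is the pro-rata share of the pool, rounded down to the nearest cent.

COGS = $18,099.36; ending inventory = $2,484.69

After Beginning: 237 on hand, pool $4,716.30 (≈ $19.9000 each)
After Purchase 1: 368 on hand, pool $7,224.95 (≈ $19.6330 each)
After Purchase 2: 443 on hand, pool $8,687.45 (≈ $19.6105 each)
Sale 1, sell 193: 193/443 × $8,687.45 → $3,784.82
After Purchase 3: 553 on hand, pool $10,417.23 (≈ $18.8377 each)
After Purchase 4: 748 on hand, pool $13,234.98 (≈ $17.6938 each)
Sale 2, sell 377: 377/748 × $13,234.98 → $6,670.57
After Purchase 5: 640 on hand, pool $10,128.66 (≈ $15.8260 each)
Sale 3, sell 483: 483/640 × $10,128.66 → $7,643.97
Total COGS = $3,784.82 + $6,670.57 + $7,643.97 = $18,099.36
Ending inventory (cost pool remaining) = $2,484.69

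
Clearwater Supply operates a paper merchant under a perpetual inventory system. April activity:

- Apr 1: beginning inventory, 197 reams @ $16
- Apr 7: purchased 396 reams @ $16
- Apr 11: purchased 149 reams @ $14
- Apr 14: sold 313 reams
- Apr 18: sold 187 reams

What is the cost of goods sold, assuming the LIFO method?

COGS = $7,702

Apr 14, 313 sold [LIFO — newest first]: 149 @ $14 + 164 @ $16 = $4,710
Apr 18, 187 sold [LIFO — newest first]: 187 @ $16 = $2,992
Total COGS = $4,710 + $2,992 = $7,702
Ending inventory: 197 @ $16 + 45 @ $16 = $3,872
Check: goods available $11,574 = COGS $7,702 + ending $3,872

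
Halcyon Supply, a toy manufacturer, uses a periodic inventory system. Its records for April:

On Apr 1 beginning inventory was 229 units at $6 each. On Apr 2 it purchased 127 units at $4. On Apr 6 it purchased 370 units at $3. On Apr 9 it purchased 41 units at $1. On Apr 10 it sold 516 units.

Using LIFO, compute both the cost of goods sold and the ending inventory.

COGS = $1,571; ending inventory = $1,462

Apr 10, 516 sold [LIFO — newest first]: 41 @ $1 + 370 @ $3 + 105 @ $4 = $1,571
Ending inventory: 229 @ $6 + 22 @ $4 = $1,462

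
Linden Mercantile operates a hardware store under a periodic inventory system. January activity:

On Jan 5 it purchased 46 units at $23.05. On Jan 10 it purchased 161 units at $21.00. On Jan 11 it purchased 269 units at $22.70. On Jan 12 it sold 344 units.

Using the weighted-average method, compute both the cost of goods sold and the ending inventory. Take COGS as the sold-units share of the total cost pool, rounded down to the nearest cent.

Jan 12, sell 344: 344/476 × $10,547.60 → $7,622.63
Ending inventory (cost pool remaining) = $2,924.97
Check: goods available $10,547.60 = COGS $7,622.63 + ending $2,924.97

COGS = $7,622.63; ending inventory = $2,924.97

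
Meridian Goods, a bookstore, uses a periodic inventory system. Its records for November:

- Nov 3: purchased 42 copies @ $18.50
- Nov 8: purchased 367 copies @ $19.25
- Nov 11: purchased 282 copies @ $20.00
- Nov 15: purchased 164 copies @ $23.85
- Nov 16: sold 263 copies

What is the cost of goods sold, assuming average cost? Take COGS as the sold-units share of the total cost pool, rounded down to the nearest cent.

Nov 16, sell 263: 263/855 × $17,393.15 → $5,350.17
Ending inventory (cost pool remaining) = $12,042.98

COGS = $5,350.17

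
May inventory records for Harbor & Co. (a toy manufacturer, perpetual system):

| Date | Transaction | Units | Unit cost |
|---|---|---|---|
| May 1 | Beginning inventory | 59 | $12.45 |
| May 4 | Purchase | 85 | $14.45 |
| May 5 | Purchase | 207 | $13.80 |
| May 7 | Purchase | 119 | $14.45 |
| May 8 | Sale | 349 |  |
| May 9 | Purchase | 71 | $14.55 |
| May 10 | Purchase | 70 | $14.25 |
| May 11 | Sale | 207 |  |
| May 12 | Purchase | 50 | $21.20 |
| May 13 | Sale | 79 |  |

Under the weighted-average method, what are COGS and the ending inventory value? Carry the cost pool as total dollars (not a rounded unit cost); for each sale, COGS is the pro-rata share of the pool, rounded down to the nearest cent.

After May 1: 59 on hand, pool $734.55 (≈ $12.4500 each)
After May 4: 144 on hand, pool $1,962.80 (≈ $13.6306 each)
After May 5: 351 on hand, pool $4,819.40 (≈ $13.7305 each)
After May 7: 470 on hand, pool $6,538.95 (≈ $13.9127 each)
May 8, sell 349: 349/470 × $6,538.95 → $4,855.51
After May 9: 192 on hand, pool $2,716.49 (≈ $14.1484 each)
After May 10: 262 on hand, pool $3,713.99 (≈ $14.1755 each)
May 11, sell 207: 207/262 × $3,713.99 → $2,934.33
After May 12: 105 on hand, pool $1,839.66 (≈ $17.5206 each)
May 13, sell 79: 79/105 × $1,839.66 → $1,384.12
Total COGS = $4,855.51 + $2,934.33 + $1,384.12 = $9,173.96
Ending inventory (cost pool remaining) = $455.54

COGS = $9,173.96; ending inventory = $455.54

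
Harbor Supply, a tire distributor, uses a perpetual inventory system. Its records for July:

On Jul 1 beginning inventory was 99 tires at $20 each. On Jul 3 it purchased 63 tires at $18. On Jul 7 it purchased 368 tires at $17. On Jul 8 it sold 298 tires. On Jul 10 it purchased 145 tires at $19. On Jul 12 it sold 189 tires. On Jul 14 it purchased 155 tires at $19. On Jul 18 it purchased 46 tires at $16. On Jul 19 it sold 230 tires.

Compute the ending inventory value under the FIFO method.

Ending inventory = $2,883

Jul 8, 298 sold [FIFO — oldest first]: 99 @ $20 + 63 @ $18 + 136 @ $17 = $5,426
Jul 12, 189 sold [FIFO — oldest first]: 189 @ $17 = $3,213
Jul 19, 230 sold [FIFO — oldest first]: 43 @ $17 + 145 @ $19 + 42 @ $19 = $4,284
Total COGS = $5,426 + $3,213 + $4,284 = $12,923
Ending inventory: 113 @ $19 + 46 @ $16 = $2,883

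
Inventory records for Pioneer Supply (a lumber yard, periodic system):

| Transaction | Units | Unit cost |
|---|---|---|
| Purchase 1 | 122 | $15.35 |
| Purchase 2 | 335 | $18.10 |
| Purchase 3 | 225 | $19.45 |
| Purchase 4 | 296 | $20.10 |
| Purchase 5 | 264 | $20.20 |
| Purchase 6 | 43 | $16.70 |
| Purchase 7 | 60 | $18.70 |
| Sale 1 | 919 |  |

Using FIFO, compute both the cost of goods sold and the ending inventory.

Sale 1 (919) [FIFO — oldest first]: 122 @ $15.35 + 335 @ $18.10 + 225 @ $19.45 + 237 @ $20.10 = $17,076.15
Ending inventory: 59 @ $20.10 + 264 @ $20.20 + 43 @ $16.70 + 60 @ $18.70 = $8,358.80

COGS = $17,076.15; ending inventory = $8,358.80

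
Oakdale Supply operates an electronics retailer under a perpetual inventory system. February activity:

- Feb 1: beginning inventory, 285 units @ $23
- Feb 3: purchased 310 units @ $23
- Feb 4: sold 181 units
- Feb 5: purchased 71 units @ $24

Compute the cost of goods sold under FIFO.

COGS = $4,163

Feb 4, 181 sold [FIFO — oldest first]: 181 @ $23 = $4,163
Ending inventory: 104 @ $23 + 310 @ $23 + 71 @ $24 = $11,226
Check: goods available $15,389 = COGS $4,163 + ending $11,226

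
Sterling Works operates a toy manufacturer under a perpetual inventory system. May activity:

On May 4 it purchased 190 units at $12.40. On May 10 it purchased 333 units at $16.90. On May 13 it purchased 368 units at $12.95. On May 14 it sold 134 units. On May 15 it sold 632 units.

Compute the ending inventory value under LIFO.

Ending inventory = $1,550.00

May 14, 134 sold [LIFO — newest first]: 134 @ $12.95 = $1,735.30
May 15, 632 sold [LIFO — newest first]: 234 @ $12.95 + 333 @ $16.90 + 65 @ $12.40 = $9,464.00
Total COGS = $1,735.30 + $9,464.00 = $11,199.30
Ending inventory: 125 @ $12.40 = $1,550.00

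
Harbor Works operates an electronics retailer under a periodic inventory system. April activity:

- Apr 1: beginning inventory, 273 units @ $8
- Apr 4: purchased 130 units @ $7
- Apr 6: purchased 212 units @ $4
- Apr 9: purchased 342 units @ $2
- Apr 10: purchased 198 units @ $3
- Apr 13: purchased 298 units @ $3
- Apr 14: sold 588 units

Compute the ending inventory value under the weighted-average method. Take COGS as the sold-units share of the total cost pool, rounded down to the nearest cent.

Apr 14, sell 588: 588/1453 × $6,114.00 → $2,474.21
Ending inventory (cost pool remaining) = $3,639.79

Ending inventory = $3,639.79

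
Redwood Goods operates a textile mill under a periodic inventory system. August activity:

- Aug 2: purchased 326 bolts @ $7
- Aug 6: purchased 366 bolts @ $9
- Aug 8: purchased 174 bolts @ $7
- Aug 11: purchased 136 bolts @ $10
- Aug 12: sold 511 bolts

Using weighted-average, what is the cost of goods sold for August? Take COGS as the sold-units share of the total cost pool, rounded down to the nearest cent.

COGS = $4,158.37

Aug 12, sell 511: 511/1002 × $8,154.00 → $4,158.37
Ending inventory (cost pool remaining) = $3,995.63
Check: goods available $8,154.00 = COGS $4,158.37 + ending $3,995.63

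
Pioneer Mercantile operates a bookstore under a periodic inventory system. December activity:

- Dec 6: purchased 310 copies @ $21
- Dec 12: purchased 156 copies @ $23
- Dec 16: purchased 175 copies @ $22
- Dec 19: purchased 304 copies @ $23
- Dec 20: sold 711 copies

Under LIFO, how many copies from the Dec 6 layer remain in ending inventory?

Dec 20, 711 sold [LIFO — newest first]: 304 @ $23 + 175 @ $22 + 156 @ $23 + 76 @ $21 = $16,026
Ending inventory: 234 @ $21 = $4,914
Check: goods available $20,940 = COGS $16,026 + ending $4,914

234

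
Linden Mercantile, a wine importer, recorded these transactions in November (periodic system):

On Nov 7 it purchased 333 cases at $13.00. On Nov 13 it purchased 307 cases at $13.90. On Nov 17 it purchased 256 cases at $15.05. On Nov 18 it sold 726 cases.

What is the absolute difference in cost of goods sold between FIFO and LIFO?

FIFO COGS: 333 @ $13.00 + 307 @ $13.90 + 86 @ $15.05 = $9,890.60
LIFO COGS: 256 @ $15.05 + 307 @ $13.90 + 163 @ $13.00 = $10,239.10
Difference = |$9,890.60 − $10,239.10| = $348.50

$348.50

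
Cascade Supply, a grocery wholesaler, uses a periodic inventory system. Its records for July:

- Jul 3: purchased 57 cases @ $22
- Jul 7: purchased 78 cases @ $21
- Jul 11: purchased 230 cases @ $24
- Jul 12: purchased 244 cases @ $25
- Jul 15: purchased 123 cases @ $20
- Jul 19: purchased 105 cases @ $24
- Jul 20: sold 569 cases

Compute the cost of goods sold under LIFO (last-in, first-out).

Jul 20, 569 sold [LIFO — newest first]: 105 @ $24 + 123 @ $20 + 244 @ $25 + 97 @ $24 = $13,408
Ending inventory: 57 @ $22 + 78 @ $21 + 133 @ $24 = $6,084
Check: goods available $19,492 = COGS $13,408 + ending $6,084

COGS = $13,408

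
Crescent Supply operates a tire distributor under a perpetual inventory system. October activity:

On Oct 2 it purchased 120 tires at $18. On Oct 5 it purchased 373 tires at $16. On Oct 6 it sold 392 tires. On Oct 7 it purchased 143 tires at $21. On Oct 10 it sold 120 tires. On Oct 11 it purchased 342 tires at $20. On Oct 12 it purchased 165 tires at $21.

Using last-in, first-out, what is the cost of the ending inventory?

Ending inventory = $12,606

Oct 6, 392 sold [LIFO — newest first]: 373 @ $16 + 19 @ $18 = $6,310
Oct 10, 120 sold [LIFO — newest first]: 120 @ $21 = $2,520
Total COGS = $6,310 + $2,520 = $8,830
Ending inventory: 101 @ $18 + 23 @ $21 + 342 @ $20 + 165 @ $21 = $12,606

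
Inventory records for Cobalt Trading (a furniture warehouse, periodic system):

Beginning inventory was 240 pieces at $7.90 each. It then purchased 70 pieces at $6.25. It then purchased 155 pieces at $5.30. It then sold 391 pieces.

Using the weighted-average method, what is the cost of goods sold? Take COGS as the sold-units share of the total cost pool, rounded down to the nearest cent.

COGS = $2,652.91

Sale 1, sell 391: 391/465 × $3,155.00 → $2,652.91
Ending inventory (cost pool remaining) = $502.09
Check: goods available $3,155.00 = COGS $2,652.91 + ending $502.09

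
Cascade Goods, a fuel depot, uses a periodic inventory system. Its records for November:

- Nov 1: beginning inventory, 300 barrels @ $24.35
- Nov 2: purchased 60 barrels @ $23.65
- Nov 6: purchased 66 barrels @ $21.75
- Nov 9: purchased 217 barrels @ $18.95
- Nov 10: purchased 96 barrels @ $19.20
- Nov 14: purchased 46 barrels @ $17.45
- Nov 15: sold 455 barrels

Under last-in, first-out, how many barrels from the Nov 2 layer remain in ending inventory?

30

Nov 15, 455 sold [LIFO — newest first]: 46 @ $17.45 + 96 @ $19.20 + 217 @ $18.95 + 66 @ $21.75 + 30 @ $23.65 = $8,903.05
Ending inventory: 300 @ $24.35 + 30 @ $23.65 = $8,014.50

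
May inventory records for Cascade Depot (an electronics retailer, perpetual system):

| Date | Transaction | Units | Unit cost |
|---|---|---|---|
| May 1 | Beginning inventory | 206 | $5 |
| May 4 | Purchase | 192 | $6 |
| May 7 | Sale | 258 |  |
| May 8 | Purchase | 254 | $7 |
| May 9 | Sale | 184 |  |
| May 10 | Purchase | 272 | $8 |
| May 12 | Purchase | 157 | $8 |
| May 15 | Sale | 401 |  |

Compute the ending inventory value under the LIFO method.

Ending inventory = $1,414

May 7, 258 sold [LIFO — newest first]: 192 @ $6 + 66 @ $5 = $1,482
May 9, 184 sold [LIFO — newest first]: 184 @ $7 = $1,288
May 15, 401 sold [LIFO — newest first]: 157 @ $8 + 244 @ $8 = $3,208
Total COGS = $1,482 + $1,288 + $3,208 = $5,978
Ending inventory: 140 @ $5 + 70 @ $7 + 28 @ $8 = $1,414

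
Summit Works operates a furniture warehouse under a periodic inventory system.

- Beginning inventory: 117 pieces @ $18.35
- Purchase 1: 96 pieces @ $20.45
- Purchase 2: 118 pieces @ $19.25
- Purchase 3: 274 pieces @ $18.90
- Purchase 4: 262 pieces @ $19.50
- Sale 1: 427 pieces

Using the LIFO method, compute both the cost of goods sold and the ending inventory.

Sale 1 (427) [LIFO — newest first]: 262 @ $19.50 + 165 @ $18.90 = $8,227.50
Ending inventory: 117 @ $18.35 + 96 @ $20.45 + 118 @ $19.25 + 109 @ $18.90 = $8,441.75

COGS = $8,227.50; ending inventory = $8,441.75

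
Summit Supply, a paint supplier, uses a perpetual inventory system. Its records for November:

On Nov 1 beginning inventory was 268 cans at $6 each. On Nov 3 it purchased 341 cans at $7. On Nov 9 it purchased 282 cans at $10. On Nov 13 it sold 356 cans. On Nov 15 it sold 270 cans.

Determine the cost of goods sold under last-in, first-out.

COGS = $5,225

Nov 13, 356 sold [LIFO — newest first]: 282 @ $10 + 74 @ $7 = $3,338
Nov 15, 270 sold [LIFO — newest first]: 267 @ $7 + 3 @ $6 = $1,887
Total COGS = $3,338 + $1,887 = $5,225
Ending inventory: 265 @ $6 = $1,590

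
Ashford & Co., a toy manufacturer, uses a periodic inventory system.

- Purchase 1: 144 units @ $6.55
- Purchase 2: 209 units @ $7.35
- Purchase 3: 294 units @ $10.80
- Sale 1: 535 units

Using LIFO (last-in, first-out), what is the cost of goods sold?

COGS = $4,920.95

Sale 1 (535) [LIFO — newest first]: 294 @ $10.80 + 209 @ $7.35 + 32 @ $6.55 = $4,920.95
Ending inventory: 112 @ $6.55 = $733.60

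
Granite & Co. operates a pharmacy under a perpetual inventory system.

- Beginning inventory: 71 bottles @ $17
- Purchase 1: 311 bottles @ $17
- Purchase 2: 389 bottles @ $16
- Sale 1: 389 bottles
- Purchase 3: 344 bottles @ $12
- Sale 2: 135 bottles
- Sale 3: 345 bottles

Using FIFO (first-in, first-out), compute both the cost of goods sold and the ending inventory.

COGS = $13,894; ending inventory = $2,952

Sale 1 (389) [FIFO — oldest first]: 71 @ $17 + 311 @ $17 + 7 @ $16 = $6,606
Sale 2 (135) [FIFO — oldest first]: 135 @ $16 = $2,160
Sale 3 (345) [FIFO — oldest first]: 247 @ $16 + 98 @ $12 = $5,128
Total COGS = $6,606 + $2,160 + $5,128 = $13,894
Ending inventory: 246 @ $12 = $2,952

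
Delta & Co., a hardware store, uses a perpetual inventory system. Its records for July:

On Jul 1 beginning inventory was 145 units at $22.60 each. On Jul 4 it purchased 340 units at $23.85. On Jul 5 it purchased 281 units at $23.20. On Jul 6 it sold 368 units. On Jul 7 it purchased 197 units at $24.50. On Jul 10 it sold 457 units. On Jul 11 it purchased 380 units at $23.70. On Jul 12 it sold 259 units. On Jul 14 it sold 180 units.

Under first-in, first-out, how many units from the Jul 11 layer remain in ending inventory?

Jul 6, 368 sold [FIFO — oldest first]: 145 @ $22.60 + 223 @ $23.85 = $8,595.55
Jul 10, 457 sold [FIFO — oldest first]: 117 @ $23.85 + 281 @ $23.20 + 59 @ $24.50 = $10,755.15
Jul 12, 259 sold [FIFO — oldest first]: 138 @ $24.50 + 121 @ $23.70 = $6,248.70
Jul 14, 180 sold [FIFO — oldest first]: 180 @ $23.70 = $4,266.00
Total COGS = $8,595.55 + $10,755.15 + $6,248.70 + $4,266.00 = $29,865.40
Ending inventory: 79 @ $23.70 = $1,872.30
Check: goods available $31,737.70 = COGS $29,865.40 + ending $1,872.30

79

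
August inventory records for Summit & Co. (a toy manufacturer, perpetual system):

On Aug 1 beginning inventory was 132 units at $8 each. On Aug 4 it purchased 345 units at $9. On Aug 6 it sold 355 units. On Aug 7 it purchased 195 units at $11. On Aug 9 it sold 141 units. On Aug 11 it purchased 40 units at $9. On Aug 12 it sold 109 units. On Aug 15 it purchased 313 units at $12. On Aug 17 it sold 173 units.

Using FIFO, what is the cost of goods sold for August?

COGS = $7,458

Aug 6, 355 sold [FIFO — oldest first]: 132 @ $8 + 223 @ $9 = $3,063
Aug 9, 141 sold [FIFO — oldest first]: 122 @ $9 + 19 @ $11 = $1,307
Aug 12, 109 sold [FIFO — oldest first]: 109 @ $11 = $1,199
Aug 17, 173 sold [FIFO — oldest first]: 67 @ $11 + 40 @ $9 + 66 @ $12 = $1,889
Total COGS = $3,063 + $1,307 + $1,199 + $1,889 = $7,458
Ending inventory: 247 @ $12 = $2,964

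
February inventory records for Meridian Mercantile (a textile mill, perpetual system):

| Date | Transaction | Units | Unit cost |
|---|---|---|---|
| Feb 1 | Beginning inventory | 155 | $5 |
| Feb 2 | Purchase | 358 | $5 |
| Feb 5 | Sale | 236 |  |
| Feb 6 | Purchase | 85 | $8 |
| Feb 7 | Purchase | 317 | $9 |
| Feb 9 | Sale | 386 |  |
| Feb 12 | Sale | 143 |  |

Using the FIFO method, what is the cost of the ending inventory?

Ending inventory = $1,350

Feb 5, 236 sold [FIFO — oldest first]: 155 @ $5 + 81 @ $5 = $1,180
Feb 9, 386 sold [FIFO — oldest first]: 277 @ $5 + 85 @ $8 + 24 @ $9 = $2,281
Feb 12, 143 sold [FIFO — oldest first]: 143 @ $9 = $1,287
Total COGS = $1,180 + $2,281 + $1,287 = $4,748
Ending inventory: 150 @ $9 = $1,350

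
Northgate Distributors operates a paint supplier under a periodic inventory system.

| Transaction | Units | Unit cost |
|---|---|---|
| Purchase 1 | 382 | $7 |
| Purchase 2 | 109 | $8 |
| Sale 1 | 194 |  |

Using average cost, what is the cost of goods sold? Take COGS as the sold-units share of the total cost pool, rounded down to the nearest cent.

COGS = $1,401.06

Sale 1, sell 194: 194/491 × $3,546.00 → $1,401.06
Ending inventory (cost pool remaining) = $2,144.94
Check: goods available $3,546.00 = COGS $1,401.06 + ending $2,144.94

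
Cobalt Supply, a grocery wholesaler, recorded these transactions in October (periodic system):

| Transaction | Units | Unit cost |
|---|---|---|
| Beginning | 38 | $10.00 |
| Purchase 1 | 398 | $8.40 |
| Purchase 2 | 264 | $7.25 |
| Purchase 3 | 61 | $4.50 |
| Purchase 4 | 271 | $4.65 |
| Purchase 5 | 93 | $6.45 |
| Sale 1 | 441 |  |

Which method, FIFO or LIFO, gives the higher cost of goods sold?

FIFO COGS: 38 @ $10.00 + 398 @ $8.40 + 5 @ $7.25 = $3,759.45
LIFO COGS: 93 @ $6.45 + 271 @ $4.65 + 61 @ $4.50 + 16 @ $7.25 = $2,250.50

FIFO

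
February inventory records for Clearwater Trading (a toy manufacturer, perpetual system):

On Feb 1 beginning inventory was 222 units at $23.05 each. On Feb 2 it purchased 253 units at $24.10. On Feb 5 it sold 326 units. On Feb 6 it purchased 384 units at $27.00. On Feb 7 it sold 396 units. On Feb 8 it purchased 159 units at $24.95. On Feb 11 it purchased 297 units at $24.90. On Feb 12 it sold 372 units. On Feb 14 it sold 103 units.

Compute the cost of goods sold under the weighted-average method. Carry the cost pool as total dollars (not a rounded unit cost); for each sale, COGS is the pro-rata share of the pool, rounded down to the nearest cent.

COGS = $29,973.55

After Feb 1: 222 on hand, pool $5,117.10 (≈ $23.0500 each)
After Feb 2: 475 on hand, pool $11,214.40 (≈ $23.6093 each)
Feb 5, sell 326: 326/475 × $11,214.40 → $7,696.61
After Feb 6: 533 on hand, pool $13,885.79 (≈ $26.0521 each)
Feb 7, sell 396: 396/533 × $13,885.79 → $10,316.64
After Feb 8: 296 on hand, pool $7,536.20 (≈ $25.4601 each)
After Feb 11: 593 on hand, pool $14,931.50 (≈ $25.1796 each)
Feb 12, sell 372: 372/593 × $14,931.50 → $9,366.80
Feb 14, sell 103: 103/221 × $5,564.70 → $2,593.50
Total COGS = $7,696.61 + $10,316.64 + $9,366.80 + $2,593.50 = $29,973.55
Ending inventory (cost pool remaining) = $2,971.20
Check: goods available $32,944.75 = COGS $29,973.55 + ending $2,971.20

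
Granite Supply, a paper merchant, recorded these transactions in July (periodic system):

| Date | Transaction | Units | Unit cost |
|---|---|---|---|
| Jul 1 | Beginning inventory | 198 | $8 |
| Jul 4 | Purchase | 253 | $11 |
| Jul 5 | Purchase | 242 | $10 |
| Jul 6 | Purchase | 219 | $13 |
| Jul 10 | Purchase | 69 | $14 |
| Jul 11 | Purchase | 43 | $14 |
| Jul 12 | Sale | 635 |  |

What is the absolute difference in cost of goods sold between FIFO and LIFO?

FIFO COGS: 198 @ $8 + 253 @ $11 + 184 @ $10 = $6,207
LIFO COGS: 43 @ $14 + 69 @ $14 + 219 @ $13 + 242 @ $10 + 62 @ $11 = $7,517
Difference = |$6,207 − $7,517| = $1,310

$1,310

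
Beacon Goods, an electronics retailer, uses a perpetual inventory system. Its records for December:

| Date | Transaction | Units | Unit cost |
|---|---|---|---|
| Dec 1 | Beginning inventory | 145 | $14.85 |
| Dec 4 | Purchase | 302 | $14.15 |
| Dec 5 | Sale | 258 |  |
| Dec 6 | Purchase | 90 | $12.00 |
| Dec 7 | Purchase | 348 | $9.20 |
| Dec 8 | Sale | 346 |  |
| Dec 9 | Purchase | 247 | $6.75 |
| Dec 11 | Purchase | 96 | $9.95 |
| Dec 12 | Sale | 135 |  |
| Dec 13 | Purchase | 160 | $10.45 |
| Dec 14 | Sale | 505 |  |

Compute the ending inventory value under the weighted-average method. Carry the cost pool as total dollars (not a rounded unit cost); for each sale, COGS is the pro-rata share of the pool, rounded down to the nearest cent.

Ending inventory = $1,372.36

After Dec 1: 145 on hand, pool $2,153.25 (≈ $14.8500 each)
After Dec 4: 447 on hand, pool $6,426.55 (≈ $14.3771 each)
Dec 5, sell 258: 258/447 × $6,426.55 → $3,709.28
After Dec 6: 279 on hand, pool $3,797.27 (≈ $13.6103 each)
After Dec 7: 627 on hand, pool $6,998.87 (≈ $11.1625 each)
Dec 8, sell 346: 346/627 × $6,998.87 → $3,862.21
After Dec 9: 528 on hand, pool $4,803.91 (≈ $9.0983 each)
After Dec 11: 624 on hand, pool $5,759.11 (≈ $9.2293 each)
Dec 12, sell 135: 135/624 × $5,759.11 → $1,245.96
After Dec 13: 649 on hand, pool $6,185.15 (≈ $9.5303 each)
Dec 14, sell 505: 505/649 × $6,185.15 → $4,812.79
Total COGS = $3,709.28 + $3,862.21 + $1,245.96 + $4,812.79 = $13,630.24
Ending inventory (cost pool remaining) = $1,372.36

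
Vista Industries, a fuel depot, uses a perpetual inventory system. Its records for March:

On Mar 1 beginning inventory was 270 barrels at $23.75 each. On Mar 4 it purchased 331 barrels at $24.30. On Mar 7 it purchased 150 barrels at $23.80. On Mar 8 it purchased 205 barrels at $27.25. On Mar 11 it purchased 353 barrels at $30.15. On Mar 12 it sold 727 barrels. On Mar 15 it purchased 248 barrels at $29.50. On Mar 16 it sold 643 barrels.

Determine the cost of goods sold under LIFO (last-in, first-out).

Mar 12, 727 sold [LIFO — newest first]: 353 @ $30.15 + 205 @ $27.25 + 150 @ $23.80 + 19 @ $24.30 = $20,260.90
Mar 16, 643 sold [LIFO — newest first]: 248 @ $29.50 + 312 @ $24.30 + 83 @ $23.75 = $16,868.85
Total COGS = $20,260.90 + $16,868.85 = $37,129.75
Ending inventory: 187 @ $23.75 = $4,441.25

COGS = $37,129.75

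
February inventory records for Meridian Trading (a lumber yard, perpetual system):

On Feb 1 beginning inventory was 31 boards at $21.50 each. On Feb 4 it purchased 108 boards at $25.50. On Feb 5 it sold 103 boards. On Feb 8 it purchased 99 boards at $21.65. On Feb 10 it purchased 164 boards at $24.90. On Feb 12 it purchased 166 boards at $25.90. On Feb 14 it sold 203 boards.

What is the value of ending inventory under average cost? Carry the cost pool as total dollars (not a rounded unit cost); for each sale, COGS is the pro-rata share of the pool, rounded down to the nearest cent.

Ending inventory = $6,430.13

After Feb 1: 31 on hand, pool $666.50 (≈ $21.5000 each)
After Feb 4: 139 on hand, pool $3,420.50 (≈ $24.6079 each)
Feb 5, sell 103: 103/139 × $3,420.50 → $2,534.61
After Feb 8: 135 on hand, pool $3,029.24 (≈ $22.4388 each)
After Feb 10: 299 on hand, pool $7,112.84 (≈ $23.7888 each)
After Feb 12: 465 on hand, pool $11,412.24 (≈ $24.5425 each)
Feb 14, sell 203: 203/465 × $11,412.24 → $4,982.11
Total COGS = $2,534.61 + $4,982.11 = $7,516.72
Ending inventory (cost pool remaining) = $6,430.13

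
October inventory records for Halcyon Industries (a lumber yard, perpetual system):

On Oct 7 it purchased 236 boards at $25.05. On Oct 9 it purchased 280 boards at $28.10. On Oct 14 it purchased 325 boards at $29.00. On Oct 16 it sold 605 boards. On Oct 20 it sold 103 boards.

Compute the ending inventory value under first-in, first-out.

Ending inventory = $3,857.00

Oct 16, 605 sold [FIFO — oldest first]: 236 @ $25.05 + 280 @ $28.10 + 89 @ $29.00 = $16,360.80
Oct 20, 103 sold [FIFO — oldest first]: 103 @ $29.00 = $2,987.00
Total COGS = $16,360.80 + $2,987.00 = $19,347.80
Ending inventory: 133 @ $29.00 = $3,857.00
Check: goods available $23,204.80 = COGS $19,347.80 + ending $3,857.00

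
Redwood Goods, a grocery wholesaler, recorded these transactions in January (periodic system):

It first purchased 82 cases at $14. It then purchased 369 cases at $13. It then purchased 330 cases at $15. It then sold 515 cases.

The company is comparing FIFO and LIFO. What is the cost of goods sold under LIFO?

FIFO COGS: 82 @ $14 + 369 @ $13 + 64 @ $15 = $6,905
LIFO COGS: 330 @ $15 + 185 @ $13 = $7,355

COGS = $7,355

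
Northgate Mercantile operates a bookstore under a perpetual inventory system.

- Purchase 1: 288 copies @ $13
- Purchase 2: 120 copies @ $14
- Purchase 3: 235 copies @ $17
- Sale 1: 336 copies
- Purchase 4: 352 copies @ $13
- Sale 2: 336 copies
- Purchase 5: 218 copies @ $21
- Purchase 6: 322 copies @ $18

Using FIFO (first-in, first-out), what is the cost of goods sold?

COGS = $9,796

Sale 1 (336) [FIFO — oldest first]: 288 @ $13 + 48 @ $14 = $4,416
Sale 2 (336) [FIFO — oldest first]: 72 @ $14 + 235 @ $17 + 29 @ $13 = $5,380
Total COGS = $4,416 + $5,380 = $9,796
Ending inventory: 323 @ $13 + 218 @ $21 + 322 @ $18 = $14,573
Check: goods available $24,369 = COGS $9,796 + ending $14,573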